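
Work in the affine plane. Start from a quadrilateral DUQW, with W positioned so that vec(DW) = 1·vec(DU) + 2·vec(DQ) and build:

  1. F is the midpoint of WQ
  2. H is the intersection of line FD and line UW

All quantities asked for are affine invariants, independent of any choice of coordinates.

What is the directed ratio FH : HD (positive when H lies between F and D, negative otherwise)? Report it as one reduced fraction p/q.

FH:HD = -1/2

Work in coordinates with D = (0, 0), U = (1, 0), Q = (0, 1), W = (1, 2).
1. F is the midpoint of WQ ⇒ F = (1/2, 3/2)
2. H is the intersection of line FD and line UW ⇒ H = (1, 3)
H = F + t·(D−F) with t = -1, so FH:HD = t:(1−t) = -1:2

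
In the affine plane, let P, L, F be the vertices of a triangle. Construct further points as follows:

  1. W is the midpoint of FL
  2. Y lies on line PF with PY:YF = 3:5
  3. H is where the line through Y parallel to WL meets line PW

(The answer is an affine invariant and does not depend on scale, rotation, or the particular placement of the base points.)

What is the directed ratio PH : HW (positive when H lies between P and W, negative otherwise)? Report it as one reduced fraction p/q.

Choose coordinates P = (0, 0), L = (1, 0), F = (0, 1).
1. W is the midpoint of FL ⇒ W = (1/2, 1/2)
2. Y lies on line PF with PY:YF = 3:5 ⇒ Y = (0, 3/8)
3. H is where the line through Y parallel to WL meets line PW ⇒ H = (3/16, 3/16)
H = P + t·(W−P) with t = 3/8, so PH:HW = t:(1−t) = 3/8:5/8

PH:HW = 3/5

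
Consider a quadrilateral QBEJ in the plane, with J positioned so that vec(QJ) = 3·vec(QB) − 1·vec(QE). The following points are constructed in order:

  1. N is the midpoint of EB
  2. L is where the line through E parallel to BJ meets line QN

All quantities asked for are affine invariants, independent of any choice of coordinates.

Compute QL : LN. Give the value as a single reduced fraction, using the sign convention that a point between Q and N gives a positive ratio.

Work in coordinates with Q = (0, 0), B = (1, 0), E = (0, 1), J = (3, -1).
1. N is the midpoint of EB ⇒ N = (1/2, 1/2)
2. L is where the line through E parallel to BJ meets line QN ⇒ L = (2/3, 2/3)
L = Q + t·(N−Q) with t = 4/3, so QL:LN = t:(1−t) = 4/3:-1/3

QL:LN = -4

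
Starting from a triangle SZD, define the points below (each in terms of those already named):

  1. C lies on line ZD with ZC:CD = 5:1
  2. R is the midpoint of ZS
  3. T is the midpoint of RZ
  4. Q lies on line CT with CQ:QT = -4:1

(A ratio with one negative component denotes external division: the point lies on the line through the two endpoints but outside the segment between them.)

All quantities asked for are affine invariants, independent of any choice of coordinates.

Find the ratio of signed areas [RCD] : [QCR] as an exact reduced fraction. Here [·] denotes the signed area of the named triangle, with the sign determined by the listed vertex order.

Choose coordinates S = (0, 0), Z = (1, 0), D = (0, 1).
1. C lies on line ZD with ZC:CD = 5:1 ⇒ C = (1/6, 5/6)
2. R is the midpoint of ZS ⇒ R = (1/2, 0)
3. T is the midpoint of RZ ⇒ T = (3/4, 0)
4. Q lies on line CT with CQ:QT = -4:1 ⇒ Q = (17/18, -5/18)
2·[RCD] = 1/12, 2·[QCR] = 5/18
[RCD]:[QCR] = 1/12:5/18 = 3/10

[RCD]:[QCR] = 3/10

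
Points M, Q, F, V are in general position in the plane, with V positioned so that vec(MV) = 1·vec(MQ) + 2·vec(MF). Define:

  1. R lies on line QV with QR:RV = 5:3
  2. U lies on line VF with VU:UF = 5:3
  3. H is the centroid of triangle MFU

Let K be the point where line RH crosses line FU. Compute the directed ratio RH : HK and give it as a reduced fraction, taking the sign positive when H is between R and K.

Assign M = (0, 0), Q = (1, 0), F = (0, 1), V = (1, 2) — the answer is frame-independent, so this choice is without loss of generality.
1. R lies on line QV with QR:RV = 5:3 ⇒ R = (1, 5/4)
2. U lies on line VF with VU:UF = 5:3 ⇒ U = (3/8, 11/8)
3. H is the centroid of triangle MFU ⇒ H = (1/8, 19/24)
line RH meets FU at K = (-23/40, 17/40)
H = R + t·(K−R) with t = 5/9, so RH:HK = 5/9:4/9

RH:HK = 5/4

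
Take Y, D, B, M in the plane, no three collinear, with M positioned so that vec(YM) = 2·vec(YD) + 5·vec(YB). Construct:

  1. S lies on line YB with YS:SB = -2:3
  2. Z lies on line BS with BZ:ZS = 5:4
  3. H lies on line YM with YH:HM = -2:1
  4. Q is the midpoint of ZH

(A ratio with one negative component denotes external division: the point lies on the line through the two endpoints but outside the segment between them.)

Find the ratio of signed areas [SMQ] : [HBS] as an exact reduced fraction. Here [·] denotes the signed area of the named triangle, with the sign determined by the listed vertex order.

[SMQ]:[HBS] = -1/18

Assign Y = (0, 0), D = (1, 0), B = (0, 1), M = (2, 5) — the answer is frame-independent, so this choice is without loss of generality.
1. S lies on line YB with YS:SB = -2:3 ⇒ S = (0, -2)
2. Z lies on line BS with BZ:ZS = 5:4 ⇒ Z = (0, -2/3)
3. H lies on line YM with YH:HM = -2:1 ⇒ H = (4, 10)
4. Q is the midpoint of ZH ⇒ Q = (2, 14/3)
2·[SMQ] = -2/3, 2·[HBS] = 12
[SMQ]:[HBS] = -2/3:12 = -1/18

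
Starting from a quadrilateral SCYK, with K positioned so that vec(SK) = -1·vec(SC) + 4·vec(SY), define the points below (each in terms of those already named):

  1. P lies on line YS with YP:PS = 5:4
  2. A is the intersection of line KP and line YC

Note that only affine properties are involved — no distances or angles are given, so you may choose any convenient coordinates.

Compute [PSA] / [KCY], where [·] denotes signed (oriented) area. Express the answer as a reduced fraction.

[PSA]:[KCY] = 10/207

Choose coordinates S = (0, 0), C = (1, 0), Y = (0, 1), K = (-1, 4).
1. P lies on line YS with YP:PS = 5:4 ⇒ P = (0, 4/9)
2. A is the intersection of line KP and line YC ⇒ A = (-5/23, 28/23)
2·[PSA] = -20/207, 2·[KCY] = -2
[PSA]:[KCY] = -20/207:-2 = 10/207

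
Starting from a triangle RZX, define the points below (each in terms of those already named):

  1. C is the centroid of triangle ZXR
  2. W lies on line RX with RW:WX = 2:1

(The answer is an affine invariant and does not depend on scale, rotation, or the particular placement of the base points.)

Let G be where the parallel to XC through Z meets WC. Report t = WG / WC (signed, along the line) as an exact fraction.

t = 4

Choose coordinates R = (0, 0), Z = (1, 0), X = (0, 1).
1. C is the centroid of triangle ZXR ⇒ C = (1/3, 1/3)
2. W lies on line RX with RW:WX = 2:1 ⇒ W = (0, 2/3)
through Z parallel to XC: direction (1/3, -2/3); meets WC at G = (4/3, -2/3)
G = W + t·(C−W) with t = 4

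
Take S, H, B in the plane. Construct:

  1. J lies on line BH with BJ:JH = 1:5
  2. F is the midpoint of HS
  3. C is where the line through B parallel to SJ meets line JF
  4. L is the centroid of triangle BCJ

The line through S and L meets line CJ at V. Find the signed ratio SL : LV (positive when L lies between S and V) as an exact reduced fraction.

Assign S = (0, 0), H = (1, 0), B = (0, 1) — the answer is frame-independent, so this choice is without loss of generality.
1. J lies on line BH with BJ:JH = 1:5 ⇒ J = (1/6, 5/6)
2. F is the midpoint of HS ⇒ F = (1/2, 0)
3. C is where the line through B parallel to SJ meets line JF ⇒ C = (1/30, 7/6)
4. L is the centroid of triangle BCJ ⇒ L = (1/15, 1)
line SL meets CJ at V = (1/14, 15/14)
L = S + t·(V−S) with t = 14/15, so SL:LV = 14/15:1/15

SL:LV = 14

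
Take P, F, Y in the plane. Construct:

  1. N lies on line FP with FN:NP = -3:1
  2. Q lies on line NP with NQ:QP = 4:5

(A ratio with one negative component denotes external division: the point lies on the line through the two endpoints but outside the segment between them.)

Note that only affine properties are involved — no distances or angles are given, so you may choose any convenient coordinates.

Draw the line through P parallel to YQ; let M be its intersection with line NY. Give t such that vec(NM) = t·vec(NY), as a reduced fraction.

Work in coordinates with P = (0, 0), F = (1, 0), Y = (0, 1).
1. N lies on line FP with FN:NP = -3:1 ⇒ N = (-1/2, 0)
2. Q lies on line NP with NQ:QP = 4:5 ⇒ Q = (-5/18, 0)
through P parallel to YQ: direction (-5/18, -1); meets NY at M = (5/8, 9/4)
M = N + t·(Y−N) with t = 9/4

t = 9/4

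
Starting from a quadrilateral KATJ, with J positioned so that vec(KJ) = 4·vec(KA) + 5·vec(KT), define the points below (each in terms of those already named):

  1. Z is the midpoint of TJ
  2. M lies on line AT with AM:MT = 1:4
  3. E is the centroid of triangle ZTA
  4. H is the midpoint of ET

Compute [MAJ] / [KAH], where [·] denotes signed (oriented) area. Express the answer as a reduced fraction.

Choose coordinates K = (0, 0), A = (1, 0), T = (0, 1), J = (4, 5).
1. Z is the midpoint of TJ ⇒ Z = (2, 3)
2. M lies on line AT with AM:MT = 1:4 ⇒ M = (4/5, 1/5)
3. E is the centroid of triangle ZTA ⇒ E = (1, 4/3)
4. H is the midpoint of ET ⇒ H = (1/2, 7/6)
2·[MAJ] = 8/5, 2·[KAH] = 7/6
[MAJ]:[KAH] = 8/5:7/6 = 48/35

[MAJ]:[KAH] = 48/35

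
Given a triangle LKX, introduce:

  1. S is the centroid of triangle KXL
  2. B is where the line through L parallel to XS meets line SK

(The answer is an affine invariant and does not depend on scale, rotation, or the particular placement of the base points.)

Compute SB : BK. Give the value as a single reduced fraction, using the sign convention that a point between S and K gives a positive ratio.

Work in coordinates with L = (0, 0), K = (1, 0), X = (0, 1).
1. S is the centroid of triangle KXL ⇒ S = (1/3, 1/3)
2. B is where the line through L parallel to XS meets line SK ⇒ B = (-1/3, 2/3)
B = S + t·(K−S) with t = -1, so SB:BK = t:(1−t) = -1:2

SB:BK = -1/2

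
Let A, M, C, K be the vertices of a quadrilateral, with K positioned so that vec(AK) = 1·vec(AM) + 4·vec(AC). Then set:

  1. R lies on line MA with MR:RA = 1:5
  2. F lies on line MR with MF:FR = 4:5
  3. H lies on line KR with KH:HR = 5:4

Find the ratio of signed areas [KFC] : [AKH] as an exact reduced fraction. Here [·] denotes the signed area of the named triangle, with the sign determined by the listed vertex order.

Set A = (0, 0), M = (1, 0), C = (0, 1), K = (1, 4); any affine frame gives the same invariant.
1. R lies on line MA with MR:RA = 1:5 ⇒ R = (5/6, 0)
2. F lies on line MR with MF:FR = 4:5 ⇒ F = (25/27, 0)
3. H lies on line KR with KH:HR = 5:4 ⇒ H = (49/54, 16/9)
2·[KFC] = -34/9, 2·[AKH] = -50/27
[KFC]:[AKH] = -34/9:-50/27 = 51/25

[KFC]:[AKH] = 51/25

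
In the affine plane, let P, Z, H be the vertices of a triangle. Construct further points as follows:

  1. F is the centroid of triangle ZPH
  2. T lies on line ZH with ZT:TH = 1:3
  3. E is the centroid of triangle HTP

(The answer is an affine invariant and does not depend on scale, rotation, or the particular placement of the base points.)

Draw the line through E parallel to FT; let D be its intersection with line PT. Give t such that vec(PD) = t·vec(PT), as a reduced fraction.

Assign P = (0, 0), Z = (1, 0), H = (0, 1) — the answer is frame-independent, so this choice is without loss of generality.
1. F is the centroid of triangle ZPH ⇒ F = (1/3, 1/3)
2. T lies on line ZH with ZT:TH = 1:3 ⇒ T = (3/4, 1/4)
3. E is the centroid of triangle HTP ⇒ E = (1/4, 5/12)
through E parallel to FT: direction (5/12, -1/12); meets PT at D = (7/8, 7/24)
D = P + t·(T−P) with t = 7/6

t = 7/6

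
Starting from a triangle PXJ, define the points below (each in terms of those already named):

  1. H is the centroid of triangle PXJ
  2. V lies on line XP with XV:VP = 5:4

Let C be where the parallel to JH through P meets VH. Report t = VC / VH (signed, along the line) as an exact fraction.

t = -8

Assign P = (0, 0), X = (1, 0), J = (0, 1) — the answer is frame-independent, so this choice is without loss of generality.
1. H is the centroid of triangle PXJ ⇒ H = (1/3, 1/3)
2. V lies on line XP with XV:VP = 5:4 ⇒ V = (4/9, 0)
through P parallel to JH: direction (1/3, -2/3); meets VH at C = (4/3, -8/3)
C = V + t·(H−V) with t = -8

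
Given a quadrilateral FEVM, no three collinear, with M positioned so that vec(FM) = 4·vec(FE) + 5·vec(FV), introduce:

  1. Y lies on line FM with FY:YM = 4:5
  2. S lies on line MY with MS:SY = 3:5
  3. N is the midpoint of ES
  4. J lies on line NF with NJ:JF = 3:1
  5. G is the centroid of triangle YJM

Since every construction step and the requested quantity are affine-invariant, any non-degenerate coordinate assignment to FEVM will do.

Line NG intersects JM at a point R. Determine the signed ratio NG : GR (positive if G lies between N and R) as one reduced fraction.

Set F = (0, 0), E = (1, 0), V = (0, 1), M = (4, 5); any affine frame gives the same invariant.
1. Y lies on line FM with FY:YM = 4:5 ⇒ Y = (16/9, 20/9)
2. S lies on line MY with MS:SY = 3:5 ⇒ S = (19/6, 95/24)
3. N is the midpoint of ES ⇒ N = (25/12, 95/48)
4. J lies on line NF with NJ:JF = 3:1 ⇒ J = (25/48, 95/192)
5. G is the centroid of triangle YJM ⇒ G = (907/432, 4445/1728)
line NG meets JM at R = (8663/4128, 41905/16512)
G = N + t·(R−N) with t = 86/81, so NG:GR = 86/81:-5/81

NG:GR = -86/5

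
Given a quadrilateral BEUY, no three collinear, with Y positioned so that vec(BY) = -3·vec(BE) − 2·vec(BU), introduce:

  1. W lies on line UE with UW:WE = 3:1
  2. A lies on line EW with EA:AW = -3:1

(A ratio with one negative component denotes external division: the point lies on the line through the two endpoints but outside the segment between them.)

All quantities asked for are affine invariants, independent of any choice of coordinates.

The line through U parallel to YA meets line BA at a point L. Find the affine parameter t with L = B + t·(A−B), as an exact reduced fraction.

Set B = (0, 0), E = (1, 0), U = (0, 1), Y = (-3, -2); any affine frame gives the same invariant.
1. W lies on line UE with UW:WE = 3:1 ⇒ W = (3/4, 1/4)
2. A lies on line EW with EA:AW = -3:1 ⇒ A = (5/8, 3/8)
through U parallel to YA: direction (29/8, 19/8); meets BA at L = (-145/8, -87/8)
L = B + t·(A−B) with t = -29

t = -29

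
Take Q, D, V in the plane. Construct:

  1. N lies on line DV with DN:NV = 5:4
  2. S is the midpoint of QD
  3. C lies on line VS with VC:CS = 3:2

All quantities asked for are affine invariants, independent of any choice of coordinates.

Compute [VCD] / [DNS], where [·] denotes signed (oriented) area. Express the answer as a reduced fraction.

Work in coordinates with Q = (0, 0), D = (1, 0), V = (0, 1).
1. N lies on line DV with DN:NV = 5:4 ⇒ N = (4/9, 5/9)
2. S is the midpoint of QD ⇒ S = (1/2, 0)
3. C lies on line VS with VC:CS = 3:2 ⇒ C = (3/10, 2/5)
2·[VCD] = 3/10, 2·[DNS] = 5/18
[VCD]:[DNS] = 3/10:5/18 = 27/25

[VCD]:[DNS] = 27/25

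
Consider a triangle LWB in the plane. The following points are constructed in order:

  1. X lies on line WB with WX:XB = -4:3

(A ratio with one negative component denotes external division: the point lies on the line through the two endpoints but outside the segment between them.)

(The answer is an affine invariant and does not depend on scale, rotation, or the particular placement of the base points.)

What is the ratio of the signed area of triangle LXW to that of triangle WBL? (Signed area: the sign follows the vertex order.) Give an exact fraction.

Assign L = (0, 0), W = (1, 0), B = (0, 1) — the answer is frame-independent, so this choice is without loss of generality.
1. X lies on line WB with WX:XB = -4:3 ⇒ X = (-3, 4)
2·[LXW] = -4, 2·[WBL] = 1
[LXW]:[WBL] = -4:1 = -4

[LXW]:[WBL] = -4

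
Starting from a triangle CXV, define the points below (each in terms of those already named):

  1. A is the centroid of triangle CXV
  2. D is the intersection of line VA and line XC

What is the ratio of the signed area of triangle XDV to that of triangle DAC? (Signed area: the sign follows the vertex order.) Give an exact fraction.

Set C = (0, 0), X = (1, 0), V = (0, 1); any affine frame gives the same invariant.
1. A is the centroid of triangle CXV ⇒ A = (1/3, 1/3)
2. D is the intersection of line VA and line XC ⇒ D = (1/2, 0)
2·[XDV] = -1/2, 2·[DAC] = 1/6
[XDV]:[DAC] = -1/2:1/6 = -3

[XDV]:[DAC] = -3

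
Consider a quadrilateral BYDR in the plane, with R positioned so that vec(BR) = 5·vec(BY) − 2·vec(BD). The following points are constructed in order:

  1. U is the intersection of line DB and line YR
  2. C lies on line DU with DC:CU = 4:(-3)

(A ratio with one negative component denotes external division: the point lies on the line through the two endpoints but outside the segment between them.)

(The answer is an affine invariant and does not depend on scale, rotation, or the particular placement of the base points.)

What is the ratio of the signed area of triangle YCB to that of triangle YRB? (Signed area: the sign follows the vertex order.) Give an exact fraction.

[YCB]:[YRB] = 1/2

Choose coordinates B = (0, 0), Y = (1, 0), D = (0, 1), R = (5, -2).
1. U is the intersection of line DB and line YR ⇒ U = (0, 1/2)
2. C lies on line DU with DC:CU = 4:(-3) ⇒ C = (0, -1)
2·[YCB] = -1, 2·[YRB] = -2
[YCB]:[YRB] = -1:-2 = 1/2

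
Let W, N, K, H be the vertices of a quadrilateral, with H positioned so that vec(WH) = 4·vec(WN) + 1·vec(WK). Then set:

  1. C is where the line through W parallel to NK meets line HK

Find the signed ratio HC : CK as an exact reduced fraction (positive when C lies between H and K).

HC:CK = -5

Work in coordinates with W = (0, 0), N = (1, 0), K = (0, 1), H = (4, 1).
1. C is where the line through W parallel to NK meets line HK ⇒ C = (-1, 1)
C = H + t·(K−H) with t = 5/4, so HC:CK = t:(1−t) = 5/4:-1/4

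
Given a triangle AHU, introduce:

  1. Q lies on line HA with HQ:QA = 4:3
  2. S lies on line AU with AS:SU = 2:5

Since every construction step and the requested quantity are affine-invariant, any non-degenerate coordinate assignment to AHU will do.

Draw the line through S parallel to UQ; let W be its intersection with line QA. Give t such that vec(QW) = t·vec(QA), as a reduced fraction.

t = 5/7

Assign A = (0, 0), H = (1, 0), U = (0, 1) — the answer is frame-independent, so this choice is without loss of generality.
1. Q lies on line HA with HQ:QA = 4:3 ⇒ Q = (3/7, 0)
2. S lies on line AU with AS:SU = 2:5 ⇒ S = (0, 2/7)
through S parallel to UQ: direction (3/7, -1); meets QA at W = (6/49, 0)
W = Q + t·(A−Q) with t = 5/7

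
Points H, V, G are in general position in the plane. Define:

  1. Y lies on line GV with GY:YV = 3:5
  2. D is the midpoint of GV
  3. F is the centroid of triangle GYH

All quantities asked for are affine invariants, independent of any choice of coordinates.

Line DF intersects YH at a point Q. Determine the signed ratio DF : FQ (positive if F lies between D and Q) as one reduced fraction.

Set H = (0, 0), V = (1, 0), G = (0, 1); any affine frame gives the same invariant.
1. Y lies on line GV with GY:YV = 3:5 ⇒ Y = (3/8, 5/8)
2. D is the midpoint of GV ⇒ D = (1/2, 1/2)
3. F is the centroid of triangle GYH ⇒ F = (1/8, 13/24)
line DF meets YH at Q = (5/16, 25/48)
F = D + t·(Q−D) with t = 2, so DF:FQ = 2:-1

DF:FQ = -2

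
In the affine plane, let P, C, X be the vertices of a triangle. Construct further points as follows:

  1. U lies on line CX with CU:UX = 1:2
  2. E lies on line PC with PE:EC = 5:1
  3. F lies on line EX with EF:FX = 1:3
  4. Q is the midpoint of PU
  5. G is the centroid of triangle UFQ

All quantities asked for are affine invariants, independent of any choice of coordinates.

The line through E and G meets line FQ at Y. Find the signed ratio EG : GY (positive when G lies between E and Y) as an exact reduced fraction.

Set P = (0, 0), C = (1, 0), X = (0, 1); any affine frame gives the same invariant.
1. U lies on line CX with CU:UX = 1:2 ⇒ U = (2/3, 1/3)
2. E lies on line PC with PE:EC = 5:1 ⇒ E = (5/6, 0)
3. F lies on line EX with EF:FX = 1:3 ⇒ F = (5/8, 1/4)
4. Q is the midpoint of PU ⇒ Q = (1/3, 1/6)
5. G is the centroid of triangle UFQ ⇒ G = (13/24, 1/4)
line EG meets FQ at Y = (9/16, 13/56)
G = E + t·(Y−E) with t = 14/13, so EG:GY = 14/13:-1/13

EG:GY = -14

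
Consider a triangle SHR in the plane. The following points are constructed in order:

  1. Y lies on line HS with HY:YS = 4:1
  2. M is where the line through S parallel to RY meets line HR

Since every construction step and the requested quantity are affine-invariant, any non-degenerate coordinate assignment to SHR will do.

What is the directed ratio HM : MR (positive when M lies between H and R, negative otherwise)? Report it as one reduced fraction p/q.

HM:MR = -5

Choose coordinates S = (0, 0), H = (1, 0), R = (0, 1).
1. Y lies on line HS with HY:YS = 4:1 ⇒ Y = (1/5, 0)
2. M is where the line through S parallel to RY meets line HR ⇒ M = (-1/4, 5/4)
M = H + t·(R−H) with t = 5/4, so HM:MR = t:(1−t) = 5/4:-1/4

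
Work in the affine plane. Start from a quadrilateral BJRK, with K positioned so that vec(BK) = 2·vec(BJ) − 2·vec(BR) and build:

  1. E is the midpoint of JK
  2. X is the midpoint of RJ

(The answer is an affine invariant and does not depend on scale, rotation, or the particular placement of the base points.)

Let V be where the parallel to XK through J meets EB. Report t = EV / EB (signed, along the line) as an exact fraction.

Choose coordinates B = (0, 0), J = (1, 0), R = (0, 1), K = (2, -2).
1. E is the midpoint of JK ⇒ E = (3/2, -1)
2. X is the midpoint of RJ ⇒ X = (1/2, 1/2)
through J parallel to XK: direction (3/2, -5/2); meets EB at V = (5/3, -10/9)
V = E + t·(B−E) with t = -1/9

t = -1/9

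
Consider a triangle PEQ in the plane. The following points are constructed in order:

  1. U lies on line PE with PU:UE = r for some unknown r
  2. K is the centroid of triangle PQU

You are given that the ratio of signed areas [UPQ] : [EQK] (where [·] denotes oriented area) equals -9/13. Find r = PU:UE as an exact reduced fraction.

r = 3/5

Work in coordinates with P = (0, 0), E = (1, 0), Q = (0, 1).
1. With PU:UE = r, write λ = r/(r+1) so U = P + λ·(E−P); U is affine-linear in λ
2. K is the centroid of triangle PQU ⇒ K is an affine combination of earlier points and hence also affine-linear in λ
Every point depending on U is an affine combination of U and λ-independent points, so each such coordinate is linear in λ; the λ² term in each signed area is a multiple of (E−P)×(E−P) = 0, so 2·[UPQ] and 2·[EQK] are each linear in λ. Evaluating at λ=0 and λ=1:
  2·[UPQ] = −λ,   2·[EQK] = -1/3·λ + 2/3
So [UPQ]:[EQK] = (−λ) / (-1/3·λ + 2/3). Setting this equal to -9/13:
  −λ = -9/13·(-1/3·λ + 2/3)  ⇒  λ = 3/8
Then r = λ/(1−λ) = (3/8)/(5/8) = 3/5. Check: with r = 3/5, U = (3/8, 0) and [UPQ]:[EQK] = -9/13 as required.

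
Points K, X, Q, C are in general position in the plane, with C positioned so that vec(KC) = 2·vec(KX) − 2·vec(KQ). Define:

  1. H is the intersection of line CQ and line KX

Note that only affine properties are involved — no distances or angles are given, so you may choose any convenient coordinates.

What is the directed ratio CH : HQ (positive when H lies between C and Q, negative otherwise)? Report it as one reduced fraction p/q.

CH:HQ = 2

Choose coordinates K = (0, 0), X = (1, 0), Q = (0, 1), C = (2, -2).
1. H is the intersection of line CQ and line KX ⇒ H = (2/3, 0)
H = C + t·(Q−C) with t = 2/3, so CH:HQ = t:(1−t) = 2/3:1/3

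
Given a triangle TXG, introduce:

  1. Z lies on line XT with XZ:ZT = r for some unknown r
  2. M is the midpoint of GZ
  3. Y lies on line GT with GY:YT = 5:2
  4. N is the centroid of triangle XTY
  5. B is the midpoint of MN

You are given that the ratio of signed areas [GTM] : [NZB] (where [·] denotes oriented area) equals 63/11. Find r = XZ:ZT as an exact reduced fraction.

Assign T = (0, 0), X = (1, 0), G = (0, 1) — the answer is frame-independent, so this choice is without loss of generality.
1. With XZ:ZT = r, write λ = r/(r+1) so Z = X + λ·(T−X); Z is affine-linear in λ
2. M is the midpoint of GZ ⇒ M is an affine combination of earlier points and hence also affine-linear in λ
3. Y lies on line GT with GY:YT = 5:2 ⇒ Y = (0, 2/7)
4. N is the centroid of triangle XTY ⇒ N = (1/3, 2/21)
5. B is the midpoint of MN ⇒ B is an affine combination of earlier points and hence also affine-linear in λ
Every point depending on Z is an affine combination of Z and λ-independent points, so each such coordinate is linear in λ; the λ² term in each signed area is a multiple of (T−X)×(T−X) = 0, so 2·[GTM] and 2·[NZB] are each linear in λ. Evaluating at λ=0 and λ=1:
  2·[GTM] = -1/2·λ + 1/2,   2·[NZB] = -19/84·λ + 1/7
So [GTM]:[NZB] = (-1/2·λ + 1/2) / (-19/84·λ + 1/7). Setting this equal to 63/11:
  -1/2·λ + 1/2 = 63/11·(-19/84·λ + 1/7)  ⇒  λ = 2/5
Then r = λ/(1−λ) = (2/5)/(3/5) = 2/3. Check: with r = 2/3, Z = (3/5, 0) and [GTM]:[NZB] = 63/11 as required.

r = 2/3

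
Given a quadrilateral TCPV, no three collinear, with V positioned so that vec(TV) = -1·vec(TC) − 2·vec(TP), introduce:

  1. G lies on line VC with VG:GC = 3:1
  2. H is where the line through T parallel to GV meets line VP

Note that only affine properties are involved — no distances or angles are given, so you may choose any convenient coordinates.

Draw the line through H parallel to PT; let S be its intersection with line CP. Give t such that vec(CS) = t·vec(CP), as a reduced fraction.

Work in coordinates with T = (0, 0), C = (1, 0), P = (0, 1), V = (-1, -2).
1. G lies on line VC with VG:GC = 3:1 ⇒ G = (1/2, -1/2)
2. H is where the line through T parallel to GV meets line VP ⇒ H = (-1/2, -1/2)
through H parallel to PT: direction (0, -1); meets CP at S = (-1/2, 3/2)
S = C + t·(P−C) with t = 3/2

t = 3/2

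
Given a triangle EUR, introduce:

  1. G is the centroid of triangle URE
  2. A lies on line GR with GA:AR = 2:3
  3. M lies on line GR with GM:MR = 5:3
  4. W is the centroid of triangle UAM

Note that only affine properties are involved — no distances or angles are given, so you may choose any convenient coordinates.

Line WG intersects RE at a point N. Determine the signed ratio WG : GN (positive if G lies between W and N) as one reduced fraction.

WG:GN = 13/40

Work in coordinates with E = (0, 0), U = (1, 0), R = (0, 1).
1. G is the centroid of triangle URE ⇒ G = (1/3, 1/3)
2. A lies on line GR with GA:AR = 2:3 ⇒ A = (1/5, 3/5)
3. M lies on line GR with GM:MR = 5:3 ⇒ M = (1/8, 3/4)
4. W is the centroid of triangle UAM ⇒ W = (53/120, 9/20)
line WG meets RE at N = (0, -1/39)
G = W + t·(N−W) with t = 13/53, so WG:GN = 13/53:40/53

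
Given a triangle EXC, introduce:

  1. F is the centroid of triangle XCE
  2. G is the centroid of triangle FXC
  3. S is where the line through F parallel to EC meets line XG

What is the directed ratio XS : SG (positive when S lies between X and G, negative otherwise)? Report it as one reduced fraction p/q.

Assign E = (0, 0), X = (1, 0), C = (0, 1) — the answer is frame-independent, so this choice is without loss of generality.
1. F is the centroid of triangle XCE ⇒ F = (1/3, 1/3)
2. G is the centroid of triangle FXC ⇒ G = (4/9, 4/9)
3. S is where the line through F parallel to EC meets line XG ⇒ S = (1/3, 8/15)
S = X + t·(G−X) with t = 6/5, so XS:SG = t:(1−t) = 6/5:-1/5

XS:SG = -6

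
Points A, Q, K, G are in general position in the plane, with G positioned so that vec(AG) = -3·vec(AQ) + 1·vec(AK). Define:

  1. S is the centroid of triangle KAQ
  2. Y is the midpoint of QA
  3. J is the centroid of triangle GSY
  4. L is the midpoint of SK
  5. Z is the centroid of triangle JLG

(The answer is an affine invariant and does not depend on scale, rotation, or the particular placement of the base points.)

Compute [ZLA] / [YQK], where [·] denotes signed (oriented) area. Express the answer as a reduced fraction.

[ZLA]:[YQK] = -49/27

Choose coordinates A = (0, 0), Q = (1, 0), K = (0, 1), G = (-3, 1).
1. S is the centroid of triangle KAQ ⇒ S = (1/3, 1/3)
2. Y is the midpoint of QA ⇒ Y = (1/2, 0)
3. J is the centroid of triangle GSY ⇒ J = (-13/18, 4/9)
4. L is the midpoint of SK ⇒ L = (1/6, 2/3)
5. Z is the centroid of triangle JLG ⇒ Z = (-32/27, 19/27)
2·[ZLA] = -49/54, 2·[YQK] = 1/2
[ZLA]:[YQK] = -49/54:1/2 = -49/27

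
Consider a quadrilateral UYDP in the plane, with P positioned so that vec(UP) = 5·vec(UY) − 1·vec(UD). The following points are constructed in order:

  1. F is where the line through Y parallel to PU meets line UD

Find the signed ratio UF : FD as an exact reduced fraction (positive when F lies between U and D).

UF:FD = 1/4

Set U = (0, 0), Y = (1, 0), D = (0, 1), P = (5, -1); any affine frame gives the same invariant.
1. F is where the line through Y parallel to PU meets line UD ⇒ F = (0, 1/5)
F = U + t·(D−U) with t = 1/5, so UF:FD = t:(1−t) = 1/5:4/5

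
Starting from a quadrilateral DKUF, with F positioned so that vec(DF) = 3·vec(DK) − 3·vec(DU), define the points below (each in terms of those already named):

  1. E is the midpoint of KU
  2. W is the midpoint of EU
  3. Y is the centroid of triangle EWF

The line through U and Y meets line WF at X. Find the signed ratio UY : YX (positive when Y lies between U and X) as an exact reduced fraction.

UY:YX = -4

Assign D = (0, 0), K = (1, 0), U = (0, 1), F = (3, -3) — the answer is frame-independent, so this choice is without loss of generality.
1. E is the midpoint of KU ⇒ E = (1/2, 1/2)
2. W is the midpoint of EU ⇒ W = (1/4, 3/4)
3. Y is the centroid of triangle EWF ⇒ Y = (5/4, -7/12)
line UY meets WF at X = (15/16, -3/16)
Y = U + t·(X−U) with t = 4/3, so UY:YX = 4/3:-1/3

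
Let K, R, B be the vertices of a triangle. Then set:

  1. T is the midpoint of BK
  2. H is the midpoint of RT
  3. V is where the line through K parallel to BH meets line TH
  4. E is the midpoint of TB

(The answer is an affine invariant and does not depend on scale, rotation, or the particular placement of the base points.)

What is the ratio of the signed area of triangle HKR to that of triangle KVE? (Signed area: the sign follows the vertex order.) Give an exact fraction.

[HKR]:[KVE] = -2/3

Choose coordinates K = (0, 0), R = (1, 0), B = (0, 1).
1. T is the midpoint of BK ⇒ T = (0, 1/2)
2. H is the midpoint of RT ⇒ H = (1/2, 1/4)
3. V is where the line through K parallel to BH meets line TH ⇒ V = (-1/2, 3/4)
4. E is the midpoint of TB ⇒ E = (0, 3/4)
2·[HKR] = 1/4, 2·[KVE] = -3/8
[HKR]:[KVE] = 1/4:-3/8 = -2/3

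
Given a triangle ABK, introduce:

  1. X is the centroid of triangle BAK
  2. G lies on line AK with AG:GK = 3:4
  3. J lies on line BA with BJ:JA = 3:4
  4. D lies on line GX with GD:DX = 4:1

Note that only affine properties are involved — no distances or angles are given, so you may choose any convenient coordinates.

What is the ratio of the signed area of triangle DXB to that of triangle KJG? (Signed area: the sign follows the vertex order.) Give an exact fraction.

Work in coordinates with A = (0, 0), B = (1, 0), K = (0, 1).
1. X is the centroid of triangle BAK ⇒ X = (1/3, 1/3)
2. G lies on line AK with AG:GK = 3:4 ⇒ G = (0, 3/7)
3. J lies on line BA with BJ:JA = 3:4 ⇒ J = (4/7, 0)
4. D lies on line GX with GD:DX = 4:1 ⇒ D = (4/15, 37/105)
2·[DXB] = -1/105, 2·[KJG] = -16/49
[DXB]:[KJG] = -1/105:-16/49 = 7/240

[DXB]:[KJG] = 7/240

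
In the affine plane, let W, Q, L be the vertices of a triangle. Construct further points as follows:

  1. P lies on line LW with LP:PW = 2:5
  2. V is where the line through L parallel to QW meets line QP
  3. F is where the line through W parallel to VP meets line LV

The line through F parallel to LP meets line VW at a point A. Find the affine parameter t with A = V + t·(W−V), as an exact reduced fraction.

t = -5/2

Assign W = (0, 0), Q = (1, 0), L = (0, 1) — the answer is frame-independent, so this choice is without loss of generality.
1. P lies on line LW with LP:PW = 2:5 ⇒ P = (0, 5/7)
2. V is where the line through L parallel to QW meets line QP ⇒ V = (-2/5, 1)
3. F is where the line through W parallel to VP meets line LV ⇒ F = (-7/5, 1)
through F parallel to LP: direction (0, -2/7); meets VW at A = (-7/5, 7/2)
A = V + t·(W−V) with t = -5/2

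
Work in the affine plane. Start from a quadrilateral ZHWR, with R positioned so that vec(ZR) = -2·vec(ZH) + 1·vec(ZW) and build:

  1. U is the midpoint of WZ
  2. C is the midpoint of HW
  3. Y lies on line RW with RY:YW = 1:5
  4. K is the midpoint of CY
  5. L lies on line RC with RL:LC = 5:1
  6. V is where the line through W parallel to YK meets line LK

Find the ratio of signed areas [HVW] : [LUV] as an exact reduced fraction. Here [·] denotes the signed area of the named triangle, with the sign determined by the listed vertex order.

Work in coordinates with Z = (0, 0), H = (1, 0), W = (0, 1), R = (-2, 1).
1. U is the midpoint of WZ ⇒ U = (0, 1/2)
2. C is the midpoint of HW ⇒ C = (1/2, 1/2)
3. Y lies on line RW with RY:YW = 1:5 ⇒ Y = (-5/3, 1)
4. K is the midpoint of CY ⇒ K = (-7/12, 3/4)
5. L lies on line RC with RL:LC = 5:1 ⇒ L = (1/12, 7/12)
6. V is where the line through W parallel to YK meets line LK ⇒ V = (-247/12, 23/4)
2·[HVW] = -95/6, 2·[LUV] = -155/72
[HVW]:[LUV] = -95/6:-155/72 = 228/31

[HVW]:[LUV] = 228/31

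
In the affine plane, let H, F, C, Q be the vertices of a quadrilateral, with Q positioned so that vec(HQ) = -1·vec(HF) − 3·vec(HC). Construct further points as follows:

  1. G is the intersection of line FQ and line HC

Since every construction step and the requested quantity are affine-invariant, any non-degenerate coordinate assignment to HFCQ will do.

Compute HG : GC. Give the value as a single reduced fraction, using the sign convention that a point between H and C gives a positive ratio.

Choose coordinates H = (0, 0), F = (1, 0), C = (0, 1), Q = (-1, -3).
1. G is the intersection of line FQ and line HC ⇒ G = (0, -3/2)
G = H + t·(C−H) with t = -3/2, so HG:GC = t:(1−t) = -3/2:5/2

HG:GC = -3/5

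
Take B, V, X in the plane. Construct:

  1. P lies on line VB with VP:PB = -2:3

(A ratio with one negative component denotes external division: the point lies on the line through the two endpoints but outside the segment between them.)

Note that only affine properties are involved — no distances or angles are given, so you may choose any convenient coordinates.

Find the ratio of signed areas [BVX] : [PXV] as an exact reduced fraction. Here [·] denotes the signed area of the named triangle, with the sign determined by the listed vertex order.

Assign B = (0, 0), V = (1, 0), X = (0, 1) — the answer is frame-independent, so this choice is without loss of generality.
1. P lies on line VB with VP:PB = -2:3 ⇒ P = (3, 0)
2·[BVX] = 1, 2·[PXV] = 2
[BVX]:[PXV] = 1:2 = 1/2

[BVX]:[PXV] = 1/2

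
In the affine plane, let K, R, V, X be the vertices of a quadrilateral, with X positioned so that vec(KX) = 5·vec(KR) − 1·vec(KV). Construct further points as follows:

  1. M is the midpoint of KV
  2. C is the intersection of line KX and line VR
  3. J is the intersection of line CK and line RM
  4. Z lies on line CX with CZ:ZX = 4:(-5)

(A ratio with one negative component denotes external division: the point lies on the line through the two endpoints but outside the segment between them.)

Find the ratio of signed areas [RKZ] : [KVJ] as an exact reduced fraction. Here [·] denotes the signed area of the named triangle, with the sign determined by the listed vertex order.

Assign K = (0, 0), R = (1, 0), V = (0, 1), X = (5, -1) — the answer is frame-independent, so this choice is without loss of generality.
1. M is the midpoint of KV ⇒ M = (0, 1/2)
2. C is the intersection of line KX and line VR ⇒ C = (5/4, -1/4)
3. J is the intersection of line CK and line RM ⇒ J = (5/3, -1/3)
4. Z lies on line CX with CZ:ZX = 4:(-5) ⇒ Z = (-55/4, 11/4)
2·[RKZ] = -11/4, 2·[KVJ] = -5/3
[RKZ]:[KVJ] = -11/4:-5/3 = 33/20

[RKZ]:[KVJ] = 33/20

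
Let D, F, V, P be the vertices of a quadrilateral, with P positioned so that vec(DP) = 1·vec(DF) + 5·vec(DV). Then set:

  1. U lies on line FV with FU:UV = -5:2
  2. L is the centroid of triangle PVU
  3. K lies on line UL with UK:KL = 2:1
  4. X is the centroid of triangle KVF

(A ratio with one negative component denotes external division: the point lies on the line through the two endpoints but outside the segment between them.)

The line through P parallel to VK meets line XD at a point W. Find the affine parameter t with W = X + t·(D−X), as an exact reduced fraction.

Set D = (0, 0), F = (1, 0), V = (0, 1), P = (1, 5); any affine frame gives the same invariant.
1. U lies on line FV with FU:UV = -5:2 ⇒ U = (-2/3, 5/3)
2. L is the centroid of triangle PVU ⇒ L = (1/9, 23/9)
3. K lies on line UL with UK:KL = 2:1 ⇒ K = (-4/27, 61/27)
4. X is the centroid of triangle KVF ⇒ X = (23/81, 88/81)
through P parallel to VK: direction (-4/27, 34/27); meets XD at W = (23/21, 88/21)
W = X + t·(D−X) with t = -20/7

t = -20/7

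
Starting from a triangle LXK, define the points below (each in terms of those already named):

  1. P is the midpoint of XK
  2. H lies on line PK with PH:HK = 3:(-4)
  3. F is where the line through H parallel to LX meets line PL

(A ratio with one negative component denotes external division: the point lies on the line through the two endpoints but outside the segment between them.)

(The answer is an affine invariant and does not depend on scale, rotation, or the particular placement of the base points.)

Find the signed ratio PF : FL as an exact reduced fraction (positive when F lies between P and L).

PF:FL = -3/2

Set L = (0, 0), X = (1, 0), K = (0, 1); any affine frame gives the same invariant.
1. P is the midpoint of XK ⇒ P = (1/2, 1/2)
2. H lies on line PK with PH:HK = 3:(-4) ⇒ H = (2, -1)
3. F is where the line through H parallel to LX meets line PL ⇒ F = (-1, -1)
F = P + t·(L−P) with t = 3, so PF:FL = t:(1−t) = 3:-2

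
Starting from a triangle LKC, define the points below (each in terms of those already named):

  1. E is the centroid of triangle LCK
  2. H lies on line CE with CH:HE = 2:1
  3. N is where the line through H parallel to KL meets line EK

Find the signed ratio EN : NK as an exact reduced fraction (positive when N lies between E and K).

Assign L = (0, 0), K = (1, 0), C = (0, 1) — the answer is frame-independent, so this choice is without loss of generality.
1. E is the centroid of triangle LCK ⇒ E = (1/3, 1/3)
2. H lies on line CE with CH:HE = 2:1 ⇒ H = (2/9, 5/9)
3. N is where the line through H parallel to KL meets line EK ⇒ N = (-1/9, 5/9)
N = E + t·(K−E) with t = -2/3, so EN:NK = t:(1−t) = -2/3:5/3

EN:NK = -2/5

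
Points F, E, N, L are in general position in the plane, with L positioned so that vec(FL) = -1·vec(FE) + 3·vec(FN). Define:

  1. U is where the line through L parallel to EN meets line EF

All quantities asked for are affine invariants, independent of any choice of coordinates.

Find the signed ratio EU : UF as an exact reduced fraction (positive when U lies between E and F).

EU:UF = -1/2

Choose coordinates F = (0, 0), E = (1, 0), N = (0, 1), L = (-1, 3).
1. U is where the line through L parallel to EN meets line EF ⇒ U = (2, 0)
U = E + t·(F−E) with t = -1, so EU:UF = t:(1−t) = -1:2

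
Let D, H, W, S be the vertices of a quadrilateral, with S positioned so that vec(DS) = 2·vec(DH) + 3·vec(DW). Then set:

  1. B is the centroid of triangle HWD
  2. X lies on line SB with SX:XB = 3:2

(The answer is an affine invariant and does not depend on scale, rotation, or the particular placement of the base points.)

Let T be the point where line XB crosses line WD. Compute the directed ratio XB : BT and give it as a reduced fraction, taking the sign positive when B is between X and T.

XB:BT = 2

Set D = (0, 0), H = (1, 0), W = (0, 1), S = (2, 3); any affine frame gives the same invariant.
1. B is the centroid of triangle HWD ⇒ B = (1/3, 1/3)
2. X lies on line SB with SX:XB = 3:2 ⇒ X = (1, 7/5)
line XB meets WD at T = (0, -1/5)
B = X + t·(T−X) with t = 2/3, so XB:BT = 2/3:1/3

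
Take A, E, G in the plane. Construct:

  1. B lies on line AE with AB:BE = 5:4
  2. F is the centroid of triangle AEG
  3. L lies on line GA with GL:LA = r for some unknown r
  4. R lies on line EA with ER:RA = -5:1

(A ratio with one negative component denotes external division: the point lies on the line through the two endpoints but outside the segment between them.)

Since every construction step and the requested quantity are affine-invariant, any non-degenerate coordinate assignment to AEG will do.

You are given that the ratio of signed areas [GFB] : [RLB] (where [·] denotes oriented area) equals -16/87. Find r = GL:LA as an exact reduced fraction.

r = 3

Set A = (0, 0), E = (1, 0), G = (0, 1); any affine frame gives the same invariant.
1. B lies on line AE with AB:BE = 5:4 ⇒ B = (5/9, 0)
2. F is the centroid of triangle AEG ⇒ F = (1/3, 1/3)
3. With GL:LA = r, write λ = r/(r+1) so L = G + λ·(A−G); L is affine-linear in λ
4. R lies on line EA with ER:RA = -5:1 ⇒ R = (-1/4, 0)
Every point depending on L is an affine combination of L and λ-independent points, so each such coordinate is linear in λ; the λ² term in each signed area is a multiple of (A−G)×(A−G) = 0, so 2·[GFB] and 2·[RLB] are each linear in λ. Evaluating at λ=0 and λ=1:
  2·[GFB] = 1/27,   2·[RLB] = 29/36·λ − 29/36
So [GFB]:[RLB] = (1/27) / (29/36·λ − 29/36). Setting this equal to -16/87:
  1/27 = -16/87·(29/36·λ − 29/36)  ⇒  λ = 3/4
Then r = λ/(1−λ) = (3/4)/(1/4) = 3. Check: with r = 3, L = (0, 1/4) and [GFB]:[RLB] = -16/87 as required.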